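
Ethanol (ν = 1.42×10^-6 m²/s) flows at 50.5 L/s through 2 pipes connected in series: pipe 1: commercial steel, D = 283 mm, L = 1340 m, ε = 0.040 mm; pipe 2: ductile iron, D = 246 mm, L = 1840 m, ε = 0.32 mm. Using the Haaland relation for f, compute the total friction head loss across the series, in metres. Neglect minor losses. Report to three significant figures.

Pipe 1: V = 0.8028 m/s, Re = 1.60×10^5, ε/D = 1.41×10^-4, f = 0.01705, h_1 = f(L/D)V²/2g = 2.652 m
Pipe 2: V = 1.063 m/s, Re = 1.84×10^5, ε/D = 0.00130, f = 0.02212, h_2 = f(L/D)V²/2g = 9.522 m
Series → Q common, losses add: H = Σh = 12.17 m

H ≈ 12.2 m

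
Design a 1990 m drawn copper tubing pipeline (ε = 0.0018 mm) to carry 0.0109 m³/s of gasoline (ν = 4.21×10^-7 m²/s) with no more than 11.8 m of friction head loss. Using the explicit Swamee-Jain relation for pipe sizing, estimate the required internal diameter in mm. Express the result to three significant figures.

D ≈ 121 mm

Swamee-Jain (Type III): D = 0.66·[ε^1.25·(LQ²/(gh_f))^4.75 + ν·Q^9.4·(L/(gh_f))^5.2]^0.04
LQ²/(gh_f) = 0.002042; L/(gh_f) = 17.19
Term 1 = ε^1.25·(…)^4.75 = 1.10×10^-20; Term 2 = ν·Q^9.4·(…)^5.2 = 3.98×10^-19
D = 0.66·(1.10×10^-20 + 3.98×10^-19)^0.04 = 0.1213 m = 121 mm
Check: V = 0.943 m/s, Re = 2.72×10^5, f = 0.01481, h_f = 11.0 m ≈ 11.8 m ✓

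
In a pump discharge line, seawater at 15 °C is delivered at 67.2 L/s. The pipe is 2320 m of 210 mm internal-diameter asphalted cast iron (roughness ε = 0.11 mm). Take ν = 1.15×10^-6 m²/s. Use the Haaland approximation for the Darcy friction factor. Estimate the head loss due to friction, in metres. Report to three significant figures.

V = 4Q/(πD²) = 4·0.0672/(π·0.210²) = 1.940 m/s
Re = VD/ν = 1.940·0.210/1.15×10^-6 = 3.54×10^5 → turbulent
ε/D = 0.11/210 = 5.24×10^-4
Haaland: f = 0.01803
h_f = f(L/D)V²/(2g) = 0.01803·(2320/0.210)·1.940²/(2·9.81) = 38.22 m

h_f ≈ 38.2 m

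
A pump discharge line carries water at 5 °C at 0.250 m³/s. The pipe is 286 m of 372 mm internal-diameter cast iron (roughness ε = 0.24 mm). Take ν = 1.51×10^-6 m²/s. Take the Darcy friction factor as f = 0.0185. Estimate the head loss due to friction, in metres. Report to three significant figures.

h_f ≈ 3.84 m

V = 4Q/(πD²) = 4·0.250/(π·0.372²) = 2.300 m/s
h_f = f(L/D)V²/(2g) = 0.01850·(286/0.372)·2.300²/(2·9.81) = 3.836 m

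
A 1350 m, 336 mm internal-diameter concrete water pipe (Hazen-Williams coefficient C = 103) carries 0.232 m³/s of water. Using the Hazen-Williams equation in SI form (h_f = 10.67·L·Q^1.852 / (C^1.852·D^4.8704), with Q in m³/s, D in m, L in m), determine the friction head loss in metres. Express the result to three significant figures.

h_f ≈ 36.5 m

h_f = 10.67·1350·0.232^1.852 / (103^1.852·0.336^4.8704) = 36.52 m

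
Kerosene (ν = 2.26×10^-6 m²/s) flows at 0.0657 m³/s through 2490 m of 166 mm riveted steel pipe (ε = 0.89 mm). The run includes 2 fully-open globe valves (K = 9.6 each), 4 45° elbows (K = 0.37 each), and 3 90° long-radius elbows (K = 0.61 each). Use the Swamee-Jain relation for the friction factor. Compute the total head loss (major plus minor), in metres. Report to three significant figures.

V = 4Q/(πD²) = 3.036 m/s; V²/2g = 0.4697 m
Re = 2.23×10^5, ε/D = 0.00536 → f = 0.03159 (Swamee-Jain)
Major: h_f = f(L/D)·V²/2g = 0.03159·15000·0.4697 = 222.6 m
Minor: ΣK = 22.5; h_m = ΣK·V²/2g = 10.57 m
Total H_L = 222.6 + 10.57 = 233.1 m

H_L ≈ 233 m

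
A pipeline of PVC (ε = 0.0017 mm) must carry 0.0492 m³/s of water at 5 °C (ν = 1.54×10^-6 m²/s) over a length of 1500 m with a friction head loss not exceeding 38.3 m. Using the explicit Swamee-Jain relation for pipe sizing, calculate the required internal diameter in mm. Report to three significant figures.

D ≈ 166 mm

Swamee-Jain (Type III): D = 0.66·[ε^1.25·(LQ²/(gh_f))^4.75 + ν·Q^9.4·(L/(gh_f))^5.2]^0.04
LQ²/(gh_f) = 0.009664; L/(gh_f) = 3.992
Term 1 = ε^1.25·(…)^4.75 = 1.65×10^-17; Term 2 = ν·Q^9.4·(…)^5.2 = 1.04×10^-15
D = 0.66·(1.65×10^-17 + 1.04×10^-15)^0.04 = 0.1662 m = 166 mm
Check: V = 2.27 m/s, Re = 2.45×10^5, f = 0.01504, h_f = 35.6 m ≈ 38.3 m ✓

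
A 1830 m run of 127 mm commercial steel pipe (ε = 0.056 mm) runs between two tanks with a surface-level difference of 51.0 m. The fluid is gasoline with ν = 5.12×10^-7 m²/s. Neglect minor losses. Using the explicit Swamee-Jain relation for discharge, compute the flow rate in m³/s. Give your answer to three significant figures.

Q ≈ 0.0254 m³/s

Swamee-Jain (Type II): Q = -0.965·√(gD⁵h_f/L)·ln[ε/(3.7D) + √(3.17ν²L/(gD³h_f))]
√(gD⁵h_f/L) = √(9.81·0.127⁵·51.0/1830) = 0.003005
ε/(3.7D) = 1.19×10^-4; √(3.17ν²L/(gD³h_f)) = 3.85×10^-5
Q = -0.965·0.003005·ln(1.577×10^-4) = 0.02539 m³/s
Check: V = 2.00 m/s, Re = 4.97×10^5, f = 0.01740, h_f = 51.3 m ≈ 51.0 m ✓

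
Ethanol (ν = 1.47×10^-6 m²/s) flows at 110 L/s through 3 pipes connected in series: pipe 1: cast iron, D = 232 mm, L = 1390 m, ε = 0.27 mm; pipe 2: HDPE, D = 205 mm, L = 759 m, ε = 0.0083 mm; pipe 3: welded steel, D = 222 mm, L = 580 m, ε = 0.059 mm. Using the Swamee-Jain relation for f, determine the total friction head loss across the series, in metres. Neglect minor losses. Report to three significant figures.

Pipe 1: V = 2.602 m/s, Re = 4.11×10^5, ε/D = 0.00116, f = 0.02116, h_1 = f(L/D)V²/2g = 43.75 m
Pipe 2: V = 3.333 m/s, Re = 4.65×10^5, ε/D = 4.05×10^-5, f = 0.01385, h_2 = f(L/D)V²/2g = 29.04 m
Pipe 3: V = 2.842 m/s, Re = 4.29×10^5, ε/D = 2.66×10^-4, f = 0.01629, h_3 = f(L/D)V²/2g = 17.51 m
Series → Q common, losses add: H = Σh = 90.30 m

H ≈ 90.3 m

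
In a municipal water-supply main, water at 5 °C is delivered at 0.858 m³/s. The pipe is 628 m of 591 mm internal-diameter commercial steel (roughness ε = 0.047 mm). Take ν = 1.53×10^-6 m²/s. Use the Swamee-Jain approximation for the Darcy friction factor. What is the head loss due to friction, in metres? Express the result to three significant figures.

h_f ≈ 6.87 m

V = 4Q/(πD²) = 4·0.858/(π·0.591²) = 3.128 m/s
Re = VD/ν = 3.128·0.591/1.53×10^-6 = 1.21×10^6 → turbulent
ε/D = 0.047/591 = 7.95×10^-5
Swamee-Jain: f = 0.01297
h_f = f(L/D)V²/(2g) = 0.01297·(628/0.591)·3.128²/(2·9.81) = 6.874 m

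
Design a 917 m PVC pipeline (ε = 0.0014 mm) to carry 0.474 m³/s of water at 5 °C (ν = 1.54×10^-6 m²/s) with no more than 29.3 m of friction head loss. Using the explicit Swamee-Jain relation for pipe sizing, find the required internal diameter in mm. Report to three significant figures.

Swamee-Jain (Type III): D = 0.66·[ε^1.25·(LQ²/(gh_f))^4.75 + ν·Q^9.4·(L/(gh_f))^5.2]^0.04
LQ²/(gh_f) = 0.7168; L/(gh_f) = 3.190
Term 1 = ε^1.25·(…)^4.75 = 9.90×10^-9; Term 2 = ν·Q^9.4·(…)^5.2 = 5.75×10^-7
D = 0.66·(9.90×10^-9 + 5.75×10^-7)^0.04 = 0.3717 m = 372 mm
Check: V = 4.37 m/s, Re = 1.05×10^6, f = 0.01160, h_f = 27.8 m ≈ 29.3 m ✓

D ≈ 372 mm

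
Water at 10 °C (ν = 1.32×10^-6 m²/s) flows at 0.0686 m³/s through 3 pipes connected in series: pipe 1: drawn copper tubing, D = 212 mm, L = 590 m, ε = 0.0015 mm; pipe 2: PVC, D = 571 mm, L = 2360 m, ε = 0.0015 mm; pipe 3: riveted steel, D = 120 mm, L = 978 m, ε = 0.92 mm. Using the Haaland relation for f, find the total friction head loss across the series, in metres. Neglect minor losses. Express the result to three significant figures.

H ≈ 541 m

Pipe 1: V = 1.943 m/s, Re = 3.12×10^5, ε/D = 7.08×10^-6, f = 0.01429, h_1 = f(L/D)V²/2g = 7.658 m
Pipe 2: V = 0.2679 m/s, Re = 1.16×10^5, ε/D = 2.63×10^-6, f = 0.01730, h_2 = f(L/D)V²/2g = 0.2615 m
Pipe 3: V = 6.066 m/s, Re = 5.51×10^5, ε/D = 0.00767, f = 0.03490, h_3 = f(L/D)V²/2g = 533.4 m
Series → Q common, losses add: H = Σh = 541.4 m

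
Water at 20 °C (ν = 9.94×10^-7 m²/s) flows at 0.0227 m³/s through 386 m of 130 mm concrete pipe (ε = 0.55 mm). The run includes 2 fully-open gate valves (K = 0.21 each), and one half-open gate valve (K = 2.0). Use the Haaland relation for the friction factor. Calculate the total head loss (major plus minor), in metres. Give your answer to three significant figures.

V = 4Q/(πD²) = 1.710 m/s; V²/2g = 0.1491 m
Re = 2.24×10^5, ε/D = 0.00423 → f = 0.02938 (Haaland)
Major: h_f = f(L/D)·V²/2g = 0.02938·2969·0.1491 = 13.00 m
Minor: ΣK = 2.42; h_m = ΣK·V²/2g = 0.3608 m
Total H_L = 13.00 + 0.3608 = 13.36 m

H_L ≈ 13.4 m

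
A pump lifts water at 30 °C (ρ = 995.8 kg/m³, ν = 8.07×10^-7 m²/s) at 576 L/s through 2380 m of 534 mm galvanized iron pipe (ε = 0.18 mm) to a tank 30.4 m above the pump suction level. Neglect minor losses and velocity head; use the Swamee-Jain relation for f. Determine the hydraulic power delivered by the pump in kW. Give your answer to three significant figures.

V = 4Q/(πD²) = 2.572 m/s; Re = 1.70×10^6; ε/D = 3.37×10^-4; f = 0.01580
h_f = f(L/D)V²/2g = 23.74 m
Total head H = z + h_f = 30.4 + 23.74 = 54.14 m
P_hyd = ρgQH = 995.8·9.81·0.576·54.14 = 304.6 kW

P_hyd ≈ 305 kW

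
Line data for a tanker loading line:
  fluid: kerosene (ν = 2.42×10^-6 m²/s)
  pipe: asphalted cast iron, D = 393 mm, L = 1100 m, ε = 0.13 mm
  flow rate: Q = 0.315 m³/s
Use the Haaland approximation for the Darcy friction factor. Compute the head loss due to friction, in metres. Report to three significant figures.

h_f ≈ 15.9 m

V = 4Q/(πD²) = 4·0.315/(π·0.393²) = 2.597 m/s
Re = VD/ν = 2.597·0.393/2.42×10^-6 = 4.22×10^5 → turbulent
ε/D = 0.13/393 = 3.31×10^-4
Haaland: f = 0.01658
h_f = f(L/D)V²/(2g) = 0.01658·(1100/0.393)·2.597²/(2·9.81) = 15.95 m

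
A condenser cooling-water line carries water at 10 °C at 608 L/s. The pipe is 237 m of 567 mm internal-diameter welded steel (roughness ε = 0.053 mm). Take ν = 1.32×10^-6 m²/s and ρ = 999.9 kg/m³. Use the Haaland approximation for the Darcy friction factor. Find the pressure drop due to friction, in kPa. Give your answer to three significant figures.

Δp ≈ 16.0 kPa

V = 4Q/(πD²) = 4·0.608/(π·0.567²) = 2.408 m/s
Re = VD/ν = 2.408·0.567/1.32×10^-6 = 1.03×10^6 → turbulent
ε/D = 0.053/567 = 9.35×10^-5
Haaland: f = 0.01319
h_f = f(L/D)V²/(2g) = 0.01319·(237/0.567)·2.408²/(2·9.81) = 1.630 m
Δp = ρg·h_f = 999.9·9.81·1.630 = 15.98 kPa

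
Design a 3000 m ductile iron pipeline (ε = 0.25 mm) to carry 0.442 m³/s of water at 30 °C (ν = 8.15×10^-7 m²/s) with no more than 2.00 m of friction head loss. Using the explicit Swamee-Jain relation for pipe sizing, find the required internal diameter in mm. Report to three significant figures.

Swamee-Jain (Type III): D = 0.66·[ε^1.25·(LQ²/(gh_f))^4.75 + ν·Q^9.4·(L/(gh_f))^5.2]^0.04
LQ²/(gh_f) = 29.87; L/(gh_f) = 152.9
Term 1 = ε^1.25·(…)^4.75 = 320; Term 2 = ν·Q^9.4·(…)^5.2 = 86.5
D = 0.66·(320 + 86.5)^0.04 = 0.8393 m = 839 mm
Check: V = 0.799 m/s, Re = 8.23×10^5, f = 0.01588, h_f = 1.85 m ≈ 2.00 m ✓

D ≈ 839 mm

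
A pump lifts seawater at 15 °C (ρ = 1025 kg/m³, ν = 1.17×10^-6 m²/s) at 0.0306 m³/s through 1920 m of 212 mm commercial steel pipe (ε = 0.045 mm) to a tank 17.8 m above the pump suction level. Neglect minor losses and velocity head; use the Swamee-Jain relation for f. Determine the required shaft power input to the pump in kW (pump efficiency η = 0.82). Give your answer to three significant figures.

P_shaft ≈ 8.99 kW

V = 4Q/(πD²) = 0.8669 m/s; Re = 1.57×10^5; ε/D = 2.12×10^-4; f = 0.01779
h_f = f(L/D)V²/2g = 6.170 m
Total head H = z + h_f = 17.8 + 6.170 = 23.97 m
P_hyd = ρgQH = 1025·9.81·0.0306·23.97 = 7.375 kW
P_shaft = P_hyd/η = 7.375/0.82 = 8.994 kW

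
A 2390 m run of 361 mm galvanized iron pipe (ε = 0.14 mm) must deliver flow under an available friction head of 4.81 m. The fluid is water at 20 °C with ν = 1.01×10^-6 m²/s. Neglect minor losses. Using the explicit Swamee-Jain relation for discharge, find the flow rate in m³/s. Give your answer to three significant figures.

Q ≈ 0.0925 m³/s

Swamee-Jain (Type II): Q = -0.965·√(gD⁵h_f/L)·ln[ε/(3.7D) + √(3.17ν²L/(gD³h_f))]
√(gD⁵h_f/L) = √(9.81·0.361⁵·4.81/2390) = 0.01100
ε/(3.7D) = 1.05×10^-4; √(3.17ν²L/(gD³h_f)) = 5.90×10^-5
Q = -0.965·0.01100·ln(1.638×10^-4) = 0.09255 m³/s
Check: V = 0.904 m/s, Re = 3.23×10^5, f = 0.01755, h_f = 4.84 m ≈ 4.81 m ✓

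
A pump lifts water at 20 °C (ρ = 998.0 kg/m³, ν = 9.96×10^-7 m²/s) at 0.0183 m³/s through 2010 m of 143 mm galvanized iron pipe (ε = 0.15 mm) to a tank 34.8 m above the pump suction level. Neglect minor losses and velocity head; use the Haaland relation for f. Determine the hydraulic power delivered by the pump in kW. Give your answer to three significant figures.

V = 4Q/(πD²) = 1.139 m/s; Re = 1.64×10^5; ε/D = 0.00105; f = 0.02135
h_f = f(L/D)V²/2g = 19.86 m
Total head H = z + h_f = 34.8 + 19.86 = 54.66 m
P_hyd = ρgQH = 998.0·9.81·0.0183·54.66 = 9.792 kW

P_hyd ≈ 9.79 kW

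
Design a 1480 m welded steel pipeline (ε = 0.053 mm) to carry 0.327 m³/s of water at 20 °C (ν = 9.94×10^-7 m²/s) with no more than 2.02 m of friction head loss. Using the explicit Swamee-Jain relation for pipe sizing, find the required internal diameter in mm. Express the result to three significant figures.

D ≈ 623 mm

Swamee-Jain (Type III): D = 0.66·[ε^1.25·(LQ²/(gh_f))^4.75 + ν·Q^9.4·(L/(gh_f))^5.2]^0.04
LQ²/(gh_f) = 7.986; L/(gh_f) = 74.69
Term 1 = ε^1.25·(…)^4.75 = 0.0874; Term 2 = ν·Q^9.4·(…)^5.2 = 0.150
D = 0.66·(0.0874 + 0.150)^0.04 = 0.6231 m = 623 mm
Check: V = 1.07 m/s, Re = 6.72×10^5, f = 0.01381, h_f = 1.92 m ≈ 2.02 m ✓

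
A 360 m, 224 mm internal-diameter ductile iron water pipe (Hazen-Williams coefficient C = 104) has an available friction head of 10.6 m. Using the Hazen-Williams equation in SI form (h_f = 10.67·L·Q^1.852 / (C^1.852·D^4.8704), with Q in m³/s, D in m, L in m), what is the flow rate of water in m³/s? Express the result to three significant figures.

Rearranging: Q = [h_f·C^1.852·D^4.8704 / (10.67·L)]^(1/1.852)
Q = [10.6·104^1.852·0.224^4.8704 / (10.67·360)]^0.540 = 0.08443 m³/s

Q ≈ 0.0844 m³/s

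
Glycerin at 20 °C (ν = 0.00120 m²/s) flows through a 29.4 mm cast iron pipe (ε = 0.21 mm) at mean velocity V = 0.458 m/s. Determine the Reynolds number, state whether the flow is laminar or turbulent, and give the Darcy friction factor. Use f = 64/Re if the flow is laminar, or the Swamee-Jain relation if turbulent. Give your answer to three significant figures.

Re ≈ 11.2; laminar; f = 64/Re ≈ 5.70

Re = VD/ν = 0.4580·0.0294/0.00120 = 11.2
Re < 2300 → laminar → f = 64/Re = 5.704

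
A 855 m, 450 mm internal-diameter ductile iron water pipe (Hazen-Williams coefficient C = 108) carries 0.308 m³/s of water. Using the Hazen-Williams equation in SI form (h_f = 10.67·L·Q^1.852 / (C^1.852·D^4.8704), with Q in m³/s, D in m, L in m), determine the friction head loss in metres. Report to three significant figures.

h_f ≈ 8.63 m

h_f = 10.67·855·0.308^1.852 / (108^1.852·0.450^4.8704) = 8.630 m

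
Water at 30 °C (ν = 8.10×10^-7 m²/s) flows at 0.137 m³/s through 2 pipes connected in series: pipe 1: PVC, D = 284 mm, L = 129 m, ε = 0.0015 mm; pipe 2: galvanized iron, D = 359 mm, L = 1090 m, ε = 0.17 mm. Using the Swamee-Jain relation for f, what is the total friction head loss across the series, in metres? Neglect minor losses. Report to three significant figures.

Pipe 1: V = 2.163 m/s, Re = 7.58×10^5, ε/D = 5.28×10^-6, f = 0.01228, h_1 = f(L/D)V²/2g = 1.330 m
Pipe 2: V = 1.353 m/s, Re = 6.00×10^5, ε/D = 4.74×10^-4, f = 0.01745, h_2 = f(L/D)V²/2g = 4.948 m
Series → Q common, losses add: H = Σh = 6.277 m

H ≈ 6.28 m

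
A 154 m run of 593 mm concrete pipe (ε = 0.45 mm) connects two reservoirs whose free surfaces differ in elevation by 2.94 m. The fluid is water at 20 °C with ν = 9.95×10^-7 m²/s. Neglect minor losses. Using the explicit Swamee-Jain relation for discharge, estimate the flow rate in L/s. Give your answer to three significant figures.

Q ≈ 955 L/s

Swamee-Jain (Type II): Q = -0.965·√(gD⁵h_f/L)·ln[ε/(3.7D) + √(3.17ν²L/(gD³h_f))]
√(gD⁵h_f/L) = √(9.81·0.593⁵·2.94/154) = 0.1172
ε/(3.7D) = 2.05×10^-4; √(3.17ν²L/(gD³h_f)) = 8.96×10^-6
Q = -0.965·0.1172·ln(2.141×10^-4) = 0.9555 m³/s
Check: V = 3.46 m/s, Re = 2.06×10^6, f = 0.01863, h_f = 2.95 m ≈ 2.94 m ✓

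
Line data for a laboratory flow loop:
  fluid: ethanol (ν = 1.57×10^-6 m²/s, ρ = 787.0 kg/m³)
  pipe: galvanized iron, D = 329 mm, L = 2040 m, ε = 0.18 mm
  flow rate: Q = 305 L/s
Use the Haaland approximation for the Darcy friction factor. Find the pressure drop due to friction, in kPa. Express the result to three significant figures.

V = 4Q/(πD²) = 4·0.305/(π·0.329²) = 3.588 m/s
Re = VD/ν = 3.588·0.329/1.57×10^-6 = 7.52×10^5 → turbulent
ε/D = 0.18/329 = 5.47×10^-4
Haaland: f = 0.01762
h_f = f(L/D)V²/(2g) = 0.01762·(2040/0.329)·3.588²/(2·9.81) = 71.67 m
Δp = ρg·h_f = 787.0·9.81·71.67 = 553.3 kPa

Δp ≈ 553 kPa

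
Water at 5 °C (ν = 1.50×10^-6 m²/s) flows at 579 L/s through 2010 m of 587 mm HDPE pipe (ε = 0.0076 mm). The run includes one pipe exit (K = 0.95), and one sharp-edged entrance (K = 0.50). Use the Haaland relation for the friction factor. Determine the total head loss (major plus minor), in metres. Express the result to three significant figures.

V = 4Q/(πD²) = 2.140 m/s; V²/2g = 0.2333 m
Re = 8.37×10^5, ε/D = 1.29×10^-5 → f = 0.01215 (Haaland)
Major: h_f = f(L/D)·V²/2g = 0.01215·3424·0.2333 = 9.707 m
Minor: ΣK = 1.45; h_m = ΣK·V²/2g = 0.3383 m
Total H_L = 9.707 + 0.3383 = 10.05 m

H_L ≈ 10.0 m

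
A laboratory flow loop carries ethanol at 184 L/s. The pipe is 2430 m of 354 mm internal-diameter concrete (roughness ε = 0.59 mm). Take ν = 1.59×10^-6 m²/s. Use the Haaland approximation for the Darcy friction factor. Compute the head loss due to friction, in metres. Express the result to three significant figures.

h_f ≈ 27.9 m

V = 4Q/(πD²) = 4·0.184/(π·0.354²) = 1.869 m/s
Re = VD/ν = 1.869·0.354/1.59×10^-6 = 4.16×10^5 → turbulent
ε/D = 0.59/354 = 0.00167
Haaland: f = 0.02281
h_f = f(L/D)V²/(2g) = 0.02281·(2430/0.354)·1.869²/(2·9.81) = 27.89 m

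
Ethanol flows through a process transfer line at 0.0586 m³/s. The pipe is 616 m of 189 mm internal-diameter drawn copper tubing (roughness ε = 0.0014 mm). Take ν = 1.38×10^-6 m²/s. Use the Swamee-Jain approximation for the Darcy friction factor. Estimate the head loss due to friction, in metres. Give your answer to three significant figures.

h_f ≈ 10.6 m

V = 4Q/(πD²) = 4·0.0586/(π·0.189²) = 2.089 m/s
Re = VD/ν = 2.089·0.189/1.38×10^-6 = 2.86×10^5 → turbulent
ε/D = 0.0014/189 = 7.41×10^-6
Swamee-Jain: f = 0.01459
h_f = f(L/D)V²/(2g) = 0.01459·(616/0.189)·2.089²/(2·9.81) = 10.57 m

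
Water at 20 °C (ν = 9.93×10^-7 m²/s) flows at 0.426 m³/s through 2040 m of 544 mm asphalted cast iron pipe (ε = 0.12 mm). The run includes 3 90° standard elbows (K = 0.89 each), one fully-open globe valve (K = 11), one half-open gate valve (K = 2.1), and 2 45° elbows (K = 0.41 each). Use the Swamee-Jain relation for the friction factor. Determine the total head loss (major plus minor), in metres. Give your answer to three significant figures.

V = 4Q/(πD²) = 1.833 m/s; V²/2g = 0.1712 m
Re = 1.00×10^6, ε/D = 2.21×10^-4 → f = 0.01499 (Swamee-Jain)
Major: h_f = f(L/D)·V²/2g = 0.01499·3750·0.1712 = 9.623 m
Minor: ΣK = 16.6; h_m = ΣK·V²/2g = 2.840 m
Total H_L = 9.623 + 2.840 = 12.46 m

H_L ≈ 12.5 m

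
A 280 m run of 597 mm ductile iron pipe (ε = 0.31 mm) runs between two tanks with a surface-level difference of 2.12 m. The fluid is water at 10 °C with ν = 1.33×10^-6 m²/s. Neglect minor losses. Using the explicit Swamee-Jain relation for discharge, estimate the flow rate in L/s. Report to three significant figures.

Swamee-Jain (Type II): Q = -0.965·√(gD⁵h_f/L)·ln[ε/(3.7D) + √(3.17ν²L/(gD³h_f))]
√(gD⁵h_f/L) = √(9.81·0.597⁵·2.12/280) = 0.07505
ε/(3.7D) = 1.40×10^-4; √(3.17ν²L/(gD³h_f)) = 1.88×10^-5
Q = -0.965·0.07505·ln(1.592×10^-4) = 0.6334 m³/s
Check: V = 2.26 m/s, Re = 1.02×10^6, f = 0.01742, h_f = 2.13 m ≈ 2.12 m ✓

Q ≈ 633 L/s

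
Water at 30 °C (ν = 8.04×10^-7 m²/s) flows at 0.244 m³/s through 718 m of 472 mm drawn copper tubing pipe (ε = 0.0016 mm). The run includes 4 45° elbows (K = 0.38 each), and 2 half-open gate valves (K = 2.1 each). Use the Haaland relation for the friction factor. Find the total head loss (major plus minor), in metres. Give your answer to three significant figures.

V = 4Q/(πD²) = 1.394 m/s; V²/2g = 0.09911 m
Re = 8.19×10^5, ε/D = 3.39×10^-6 → f = 0.01203 (Haaland)
Major: h_f = f(L/D)·V²/2g = 0.01203·1521·0.09911 = 1.815 m
Minor: ΣK = 5.72; h_m = ΣK·V²/2g = 0.5669 m
Total H_L = 1.815 + 0.5669 = 2.381 m

H_L ≈ 2.38 m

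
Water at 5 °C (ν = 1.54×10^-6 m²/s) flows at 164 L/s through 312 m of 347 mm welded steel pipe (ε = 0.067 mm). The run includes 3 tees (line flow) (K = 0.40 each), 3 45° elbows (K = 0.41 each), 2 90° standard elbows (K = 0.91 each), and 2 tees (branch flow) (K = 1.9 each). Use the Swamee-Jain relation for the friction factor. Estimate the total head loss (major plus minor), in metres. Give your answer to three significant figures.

V = 4Q/(πD²) = 1.734 m/s; V²/2g = 0.1533 m
Re = 3.91×10^5, ε/D = 1.93×10^-4 → f = 0.01581 (Swamee-Jain)
Major: h_f = f(L/D)·V²/2g = 0.01581·899.1·0.1533 = 2.178 m
Minor: ΣK = 8.05; h_m = ΣK·V²/2g = 1.234 m
Total H_L = 2.178 + 1.234 = 3.412 m

H_L ≈ 3.41 m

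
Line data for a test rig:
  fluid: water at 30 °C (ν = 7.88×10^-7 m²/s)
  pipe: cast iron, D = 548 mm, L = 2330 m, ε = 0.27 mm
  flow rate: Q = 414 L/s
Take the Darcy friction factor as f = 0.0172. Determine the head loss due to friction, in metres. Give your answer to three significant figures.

h_f ≈ 11.5 m

V = 4Q/(πD²) = 4·0.414/(π·0.548²) = 1.755 m/s
h_f = f(L/D)V²/(2g) = 0.01720·(2330/0.548)·1.755²/(2·9.81) = 11.48 m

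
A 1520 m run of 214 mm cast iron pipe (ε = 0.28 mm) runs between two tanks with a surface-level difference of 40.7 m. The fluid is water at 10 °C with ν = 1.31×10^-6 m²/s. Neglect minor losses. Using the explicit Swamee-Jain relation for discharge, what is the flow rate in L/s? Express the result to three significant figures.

Swamee-Jain (Type II): Q = -0.965·√(gD⁵h_f/L)·ln[ε/(3.7D) + √(3.17ν²L/(gD³h_f))]
√(gD⁵h_f/L) = √(9.81·0.214⁵·40.7/1520) = 0.01086
ε/(3.7D) = 3.54×10^-4; √(3.17ν²L/(gD³h_f)) = 4.60×10^-5
Q = -0.965·0.01086·ln(3.996×10^-4) = 0.08199 m³/s
Check: V = 2.28 m/s, Re = 3.72×10^5, f = 0.02178, h_f = 41.0 m ≈ 40.7 m ✓

Q ≈ 82.0 L/s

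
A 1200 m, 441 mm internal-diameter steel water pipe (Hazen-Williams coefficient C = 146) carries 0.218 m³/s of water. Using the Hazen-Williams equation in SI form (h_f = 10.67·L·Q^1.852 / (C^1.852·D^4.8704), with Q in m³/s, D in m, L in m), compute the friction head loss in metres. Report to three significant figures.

h_f ≈ 4.03 m

h_f = 10.67·1200·0.218^1.852 / (146^1.852·0.441^4.8704) = 4.032 m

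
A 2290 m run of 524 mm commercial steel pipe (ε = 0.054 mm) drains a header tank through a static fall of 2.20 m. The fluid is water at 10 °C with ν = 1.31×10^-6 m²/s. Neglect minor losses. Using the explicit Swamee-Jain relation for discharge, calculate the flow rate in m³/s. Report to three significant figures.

Q ≈ 0.173 m³/s

Swamee-Jain (Type II): Q = -0.965·√(gD⁵h_f/L)·ln[ε/(3.7D) + √(3.17ν²L/(gD³h_f))]
√(gD⁵h_f/L) = √(9.81·0.524⁵·2.20/2290) = 0.01930
ε/(3.7D) = 2.79×10^-5; √(3.17ν²L/(gD³h_f)) = 6.33×10^-5
Q = -0.965·0.01930·ln(9.119×10^-5) = 0.1732 m³/s
Check: V = 0.803 m/s, Re = 3.21×10^5, f = 0.01532, h_f = 2.20 m ≈ 2.20 m ✓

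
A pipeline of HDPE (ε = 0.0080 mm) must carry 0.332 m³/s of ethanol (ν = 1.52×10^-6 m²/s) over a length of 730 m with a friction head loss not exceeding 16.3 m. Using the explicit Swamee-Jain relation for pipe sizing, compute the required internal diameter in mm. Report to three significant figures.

Swamee-Jain (Type III): D = 0.66·[ε^1.25·(LQ²/(gh_f))^4.75 + ν·Q^9.4·(L/(gh_f))^5.2]^0.04
LQ²/(gh_f) = 0.5032; L/(gh_f) = 4.565
Term 1 = ε^1.25·(…)^4.75 = 1.63×10^-8; Term 2 = ν·Q^9.4·(…)^5.2 = 1.29×10^-7
D = 0.66·(1.63×10^-8 + 1.29×10^-7)^0.04 = 0.3516 m = 352 mm
Check: V = 3.42 m/s, Re = 7.91×10^5, f = 0.01255, h_f = 15.5 m ≈ 16.3 m ✓

D ≈ 352 mm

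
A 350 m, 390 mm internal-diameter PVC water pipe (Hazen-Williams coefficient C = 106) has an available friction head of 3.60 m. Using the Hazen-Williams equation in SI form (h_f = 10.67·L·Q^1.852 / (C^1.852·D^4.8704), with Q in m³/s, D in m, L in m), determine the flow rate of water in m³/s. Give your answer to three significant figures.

Rearranging: Q = [h_f·C^1.852·D^4.8704 / (10.67·L)]^(1/1.852)
Q = [3.60·106^1.852·0.390^4.8704 / (10.67·350)]^0.540 = 0.2096 m³/s

Q ≈ 0.210 m³/s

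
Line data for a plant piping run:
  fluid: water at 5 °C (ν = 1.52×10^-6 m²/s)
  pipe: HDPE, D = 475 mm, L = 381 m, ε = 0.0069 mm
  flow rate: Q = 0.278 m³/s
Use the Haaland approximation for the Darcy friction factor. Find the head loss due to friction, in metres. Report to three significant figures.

h_f ≈ 1.34 m

V = 4Q/(πD²) = 4·0.278/(π·0.475²) = 1.569 m/s
Re = VD/ν = 1.569·0.475/1.52×10^-6 = 4.90×10^5 → turbulent
ε/D = 0.0069/475 = 1.45×10^-5
Haaland: f = 0.01328
h_f = f(L/D)V²/(2g) = 0.01328·(381/0.475)·1.569²/(2·9.81) = 1.336 m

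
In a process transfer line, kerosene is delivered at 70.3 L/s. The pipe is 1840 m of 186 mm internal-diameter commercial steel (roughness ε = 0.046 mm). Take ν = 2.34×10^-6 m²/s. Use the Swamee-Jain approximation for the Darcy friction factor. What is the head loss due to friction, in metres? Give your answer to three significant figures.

V = 4Q/(πD²) = 4·0.0703/(π·0.186²) = 2.587 m/s
Re = VD/ν = 2.587·0.186/2.34×10^-6 = 2.06×10^5 → turbulent
ε/D = 0.046/186 = 2.47×10^-4
Swamee-Jain: f = 0.01739
h_f = f(L/D)V²/(2g) = 0.01739·(1840/0.186)·2.587²/(2·9.81) = 58.70 m

h_f ≈ 58.7 m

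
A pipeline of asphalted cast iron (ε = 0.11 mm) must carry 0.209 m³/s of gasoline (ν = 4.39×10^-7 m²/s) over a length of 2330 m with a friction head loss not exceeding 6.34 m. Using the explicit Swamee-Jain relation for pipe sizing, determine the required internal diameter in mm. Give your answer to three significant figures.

D ≈ 463 mm

Swamee-Jain (Type III): D = 0.66·[ε^1.25·(LQ²/(gh_f))^4.75 + ν·Q^9.4·(L/(gh_f))^5.2]^0.04
LQ²/(gh_f) = 1.636; L/(gh_f) = 37.46
Term 1 = ε^1.25·(…)^4.75 = 1.17×10^-4; Term 2 = ν·Q^9.4·(…)^5.2 = 2.72×10^-5
D = 0.66·(1.17×10^-4 + 2.72×10^-5)^0.04 = 0.4633 m = 463 mm
Check: V = 1.24 m/s, Re = 1.31×10^6, f = 0.01498, h_f = 5.90 m ≈ 6.34 m ✓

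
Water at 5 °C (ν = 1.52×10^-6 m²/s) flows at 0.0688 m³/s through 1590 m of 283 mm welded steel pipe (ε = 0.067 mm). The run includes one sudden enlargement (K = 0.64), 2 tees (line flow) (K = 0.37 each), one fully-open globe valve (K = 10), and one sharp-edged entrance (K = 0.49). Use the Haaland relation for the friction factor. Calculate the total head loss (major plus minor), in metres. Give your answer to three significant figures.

H_L ≈ 6.57 m

V = 4Q/(πD²) = 1.094 m/s; V²/2g = 0.06098 m
Re = 2.04×10^5, ε/D = 2.37×10^-4 → f = 0.01707 (Haaland)
Major: h_f = f(L/D)·V²/2g = 0.01707·5618·0.06098 = 5.849 m
Minor: ΣK = 11.9; h_m = ΣK·V²/2g = 0.7238 m
Total H_L = 5.849 + 0.7238 = 6.573 m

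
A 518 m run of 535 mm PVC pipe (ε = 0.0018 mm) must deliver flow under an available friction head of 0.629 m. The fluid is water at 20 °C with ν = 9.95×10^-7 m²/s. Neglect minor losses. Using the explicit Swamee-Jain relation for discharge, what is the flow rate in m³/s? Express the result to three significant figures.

Swamee-Jain (Type II): Q = -0.965·√(gD⁵h_f/L)·ln[ε/(3.7D) + √(3.17ν²L/(gD³h_f))]
√(gD⁵h_f/L) = √(9.81·0.535⁵·0.629/518) = 0.02285
ε/(3.7D) = 9.09×10^-7; √(3.17ν²L/(gD³h_f)) = 4.15×10^-5
Q = -0.965·0.02285·ln(4.239×10^-5) = 0.2220 m³/s
Check: V = 0.988 m/s, Re = 5.31×10^5, f = 0.01301, h_f = 0.626 m ≈ 0.629 m ✓

Q ≈ 0.222 m³/s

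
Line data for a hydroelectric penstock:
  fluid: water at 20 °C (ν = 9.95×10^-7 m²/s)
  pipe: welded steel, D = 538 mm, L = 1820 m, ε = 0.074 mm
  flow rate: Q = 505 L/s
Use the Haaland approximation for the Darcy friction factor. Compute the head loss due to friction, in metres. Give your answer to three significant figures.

V = 4Q/(πD²) = 4·0.505/(π·0.538²) = 2.221 m/s
Re = VD/ν = 2.221·0.538/9.95×10^-7 = 1.20×10^6 → turbulent
ε/D = 0.074/538 = 1.38×10^-4
Haaland: f = 0.01369
h_f = f(L/D)V²/(2g) = 0.01369·(1820/0.538)·2.221²/(2·9.81) = 11.65 m

h_f ≈ 11.6 m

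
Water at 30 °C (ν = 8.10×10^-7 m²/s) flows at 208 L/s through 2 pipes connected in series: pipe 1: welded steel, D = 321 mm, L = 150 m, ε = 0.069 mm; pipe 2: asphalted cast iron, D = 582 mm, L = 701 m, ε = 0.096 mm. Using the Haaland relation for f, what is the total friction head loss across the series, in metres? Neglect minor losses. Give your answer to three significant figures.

H ≈ 2.88 m

Pipe 1: V = 2.570 m/s, Re = 1.02×10^6, ε/D = 2.15×10^-4, f = 0.01475, h_1 = f(L/D)V²/2g = 2.321 m
Pipe 2: V = 0.7819 m/s, Re = 5.62×10^5, ε/D = 1.65×10^-4, f = 0.01480, h_2 = f(L/D)V²/2g = 0.5553 m
Series → Q common, losses add: H = Σh = 2.876 m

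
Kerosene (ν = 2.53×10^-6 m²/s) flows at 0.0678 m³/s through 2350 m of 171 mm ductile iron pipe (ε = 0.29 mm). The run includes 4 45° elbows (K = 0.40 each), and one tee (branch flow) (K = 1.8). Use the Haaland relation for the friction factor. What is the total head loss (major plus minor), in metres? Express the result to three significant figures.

H_L ≈ 144 m

V = 4Q/(πD²) = 2.952 m/s; V²/2g = 0.4442 m
Re = 2.00×10^5, ε/D = 0.00170 → f = 0.02335 (Haaland)
Major: h_f = f(L/D)·V²/2g = 0.02335·13743·0.4442 = 142.5 m
Minor: ΣK = 3.40; h_m = ΣK·V²/2g = 1.510 m
Total H_L = 142.5 + 1.510 = 144.0 m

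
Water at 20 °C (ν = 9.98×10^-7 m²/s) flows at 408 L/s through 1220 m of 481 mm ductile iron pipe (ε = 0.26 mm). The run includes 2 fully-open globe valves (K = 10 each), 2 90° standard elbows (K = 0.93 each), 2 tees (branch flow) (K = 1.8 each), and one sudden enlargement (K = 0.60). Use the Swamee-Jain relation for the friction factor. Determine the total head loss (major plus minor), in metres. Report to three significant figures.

H_L ≈ 18.1 m

V = 4Q/(πD²) = 2.245 m/s; V²/2g = 0.2570 m
Re = 1.08×10^6, ε/D = 5.41×10^-4 → f = 0.01753 (Swamee-Jain)
Major: h_f = f(L/D)·V²/2g = 0.01753·2536·0.2570 = 11.43 m
Minor: ΣK = 26.1; h_m = ΣK·V²/2g = 6.696 m
Total H_L = 11.43 + 6.696 = 18.12 m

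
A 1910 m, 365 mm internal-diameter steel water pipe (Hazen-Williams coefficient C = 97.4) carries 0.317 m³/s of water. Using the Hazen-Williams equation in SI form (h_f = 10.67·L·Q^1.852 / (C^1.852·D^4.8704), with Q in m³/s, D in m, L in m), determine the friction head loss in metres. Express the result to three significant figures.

h_f = 10.67·1910·0.317^1.852 / (97.4^1.852·0.365^4.8704) = 68.26 m

h_f ≈ 68.3 m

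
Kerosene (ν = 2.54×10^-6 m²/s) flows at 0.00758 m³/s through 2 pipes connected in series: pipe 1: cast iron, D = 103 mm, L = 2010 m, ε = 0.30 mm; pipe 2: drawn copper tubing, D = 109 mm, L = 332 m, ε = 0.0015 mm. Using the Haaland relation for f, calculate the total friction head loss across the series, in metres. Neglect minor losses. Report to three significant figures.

H ≈ 26.2 m

Pipe 1: V = 0.9097 m/s, Re = 3.69×10^4, ε/D = 0.00291, f = 0.02899, h_1 = f(L/D)V²/2g = 23.86 m
Pipe 2: V = 0.8123 m/s, Re = 3.49×10^4, ε/D = 1.38×10^-5, f = 0.02253, h_2 = f(L/D)V²/2g = 2.308 m
Series → Q common, losses add: H = Σh = 26.17 m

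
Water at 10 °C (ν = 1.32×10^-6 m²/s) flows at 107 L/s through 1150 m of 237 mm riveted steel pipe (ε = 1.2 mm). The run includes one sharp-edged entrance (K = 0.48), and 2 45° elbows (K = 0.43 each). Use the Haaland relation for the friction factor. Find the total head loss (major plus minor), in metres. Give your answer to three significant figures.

V = 4Q/(πD²) = 2.425 m/s; V²/2g = 0.2998 m
Re = 4.35×10^5, ε/D = 0.00506 → f = 0.03074 (Haaland)
Major: h_f = f(L/D)·V²/2g = 0.03074·4852·0.2998 = 44.73 m
Minor: ΣK = 1.34; h_m = ΣK·V²/2g = 0.4018 m
Total H_L = 44.73 + 0.4018 = 45.13 m

H_L ≈ 45.1 m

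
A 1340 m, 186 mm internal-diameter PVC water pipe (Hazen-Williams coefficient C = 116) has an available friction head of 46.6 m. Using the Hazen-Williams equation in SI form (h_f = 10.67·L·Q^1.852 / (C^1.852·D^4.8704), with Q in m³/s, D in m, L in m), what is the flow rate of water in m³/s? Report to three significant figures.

Rearranging: Q = [h_f·C^1.852·D^4.8704 / (10.67·L)]^(1/1.852)
Q = [46.6·116^1.852·0.186^4.8704 / (10.67·1340)]^0.540 = 0.06318 m³/s

Q ≈ 0.0632 m³/s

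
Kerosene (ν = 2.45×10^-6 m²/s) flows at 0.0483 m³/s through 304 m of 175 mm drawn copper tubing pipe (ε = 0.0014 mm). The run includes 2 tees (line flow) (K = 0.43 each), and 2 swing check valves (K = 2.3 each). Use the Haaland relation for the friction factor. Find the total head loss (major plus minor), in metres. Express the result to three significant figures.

H_L ≈ 7.05 m

V = 4Q/(πD²) = 2.008 m/s; V²/2g = 0.2055 m
Re = 1.43×10^5, ε/D = 8.00×10^-6 → f = 0.01659 (Haaland)
Major: h_f = f(L/D)·V²/2g = 0.01659·1737·0.2055 = 5.923 m
Minor: ΣK = 5.46; h_m = ΣK·V²/2g = 1.122 m
Total H_L = 5.923 + 1.122 = 7.045 m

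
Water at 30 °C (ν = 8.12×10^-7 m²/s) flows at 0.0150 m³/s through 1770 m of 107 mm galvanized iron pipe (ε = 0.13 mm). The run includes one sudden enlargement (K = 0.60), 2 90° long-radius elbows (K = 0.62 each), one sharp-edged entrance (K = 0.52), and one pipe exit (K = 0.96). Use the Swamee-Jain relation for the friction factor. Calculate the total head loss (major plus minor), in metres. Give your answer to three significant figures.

V = 4Q/(πD²) = 1.668 m/s; V²/2g = 0.1418 m
Re = 2.20×10^5, ε/D = 0.00121 → f = 0.02189 (Swamee-Jain)
Major: h_f = f(L/D)·V²/2g = 0.02189·16542·0.1418 = 51.37 m
Minor: ΣK = 3.32; h_m = ΣK·V²/2g = 0.4709 m
Total H_L = 51.37 + 0.4709 = 51.84 m

H_L ≈ 51.8 m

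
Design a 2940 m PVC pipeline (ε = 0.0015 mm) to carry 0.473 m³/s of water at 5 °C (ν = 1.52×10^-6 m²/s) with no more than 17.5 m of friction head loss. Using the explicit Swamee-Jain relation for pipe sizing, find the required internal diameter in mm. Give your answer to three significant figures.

Swamee-Jain (Type III): D = 0.66·[ε^1.25·(LQ²/(gh_f))^4.75 + ν·Q^9.4·(L/(gh_f))^5.2]^0.04
LQ²/(gh_f) = 3.831; L/(gh_f) = 17.13
Term 1 = ε^1.25·(…)^4.75 = 3.10×10^-5; Term 2 = ν·Q^9.4·(…)^5.2 = 0.00347
D = 0.66·(3.10×10^-5 + 0.00347)^0.04 = 0.5264 m = 526 mm
Check: V = 2.17 m/s, Re = 7.53×10^5, f = 0.01224, h_f = 16.5 m ≈ 17.5 m ✓

D ≈ 526 mm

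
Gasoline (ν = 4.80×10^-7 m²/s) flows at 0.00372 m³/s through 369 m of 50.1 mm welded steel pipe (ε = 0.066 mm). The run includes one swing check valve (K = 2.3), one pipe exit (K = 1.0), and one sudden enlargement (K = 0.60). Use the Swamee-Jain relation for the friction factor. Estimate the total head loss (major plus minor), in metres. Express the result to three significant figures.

V = 4Q/(πD²) = 1.887 m/s; V²/2g = 0.1815 m
Re = 1.97×10^5, ε/D = 0.00132 → f = 0.02238 (Swamee-Jain)
Major: h_f = f(L/D)·V²/2g = 0.02238·7365·0.1815 = 29.92 m
Minor: ΣK = 3.90; h_m = ΣK·V²/2g = 0.7078 m
Total H_L = 29.92 + 0.7078 = 30.62 m

H_L ≈ 30.6 m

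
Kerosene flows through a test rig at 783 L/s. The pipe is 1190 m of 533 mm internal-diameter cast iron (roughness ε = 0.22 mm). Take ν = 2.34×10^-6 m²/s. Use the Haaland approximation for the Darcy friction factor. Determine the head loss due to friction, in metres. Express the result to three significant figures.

V = 4Q/(πD²) = 4·0.783/(π·0.533²) = 3.509 m/s
Re = VD/ν = 3.509·0.533/2.34×10^-6 = 7.99×10^5 → turbulent
ε/D = 0.22/533 = 4.13×10^-4
Haaland: f = 0.01666
h_f = f(L/D)V²/(2g) = 0.01666·(1190/0.533)·3.509²/(2·9.81) = 23.35 m

h_f ≈ 23.3 m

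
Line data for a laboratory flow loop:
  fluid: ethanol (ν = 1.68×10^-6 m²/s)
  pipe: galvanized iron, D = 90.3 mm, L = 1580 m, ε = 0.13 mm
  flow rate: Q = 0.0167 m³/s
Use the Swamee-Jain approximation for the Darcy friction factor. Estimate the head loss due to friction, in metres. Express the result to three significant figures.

V = 4Q/(πD²) = 4·0.0167/(π·0.0903²) = 2.608 m/s
Re = VD/ν = 2.608·0.0903/1.68×10^-6 = 1.40×10^5 → turbulent
ε/D = 0.13/90.3 = 0.00144
Swamee-Jain: f = 0.02322
h_f = f(L/D)V²/(2g) = 0.02322·(1580/0.0903)·2.608²/(2·9.81) = 140.8 m

h_f ≈ 141 m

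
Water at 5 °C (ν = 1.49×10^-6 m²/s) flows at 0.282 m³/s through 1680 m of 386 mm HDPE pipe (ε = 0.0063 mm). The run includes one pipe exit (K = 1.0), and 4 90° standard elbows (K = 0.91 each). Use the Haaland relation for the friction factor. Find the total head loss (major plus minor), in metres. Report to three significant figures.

H_L ≈ 17.8 m

V = 4Q/(πD²) = 2.410 m/s; V²/2g = 0.2960 m
Re = 6.24×10^5, ε/D = 1.63×10^-5 → f = 0.01278 (Haaland)
Major: h_f = f(L/D)·V²/2g = 0.01278·4352·0.2960 = 16.47 m
Minor: ΣK = 4.64; h_m = ΣK·V²/2g = 1.373 m
Total H_L = 16.47 + 1.373 = 17.84 m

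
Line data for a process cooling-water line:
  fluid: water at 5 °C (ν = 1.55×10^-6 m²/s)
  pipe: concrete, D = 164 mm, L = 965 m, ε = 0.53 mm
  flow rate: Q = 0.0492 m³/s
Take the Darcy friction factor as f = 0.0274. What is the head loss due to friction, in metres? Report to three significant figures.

V = 4Q/(πD²) = 4·0.0492/(π·0.164²) = 2.329 m/s
h_f = f(L/D)V²/(2g) = 0.02740·(965/0.164)·2.329²/(2·9.81) = 44.58 m

h_f ≈ 44.6 m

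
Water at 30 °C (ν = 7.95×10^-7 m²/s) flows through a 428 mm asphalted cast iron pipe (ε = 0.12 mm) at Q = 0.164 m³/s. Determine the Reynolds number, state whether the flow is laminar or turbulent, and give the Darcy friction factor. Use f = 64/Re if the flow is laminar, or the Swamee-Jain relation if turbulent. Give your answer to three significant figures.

V = 4Q/(πD²) = 1.140 m/s
Re = VD/ν = 1.140·0.428/7.95×10^-7 = 6.14×10^5
Re > 4000 → turbulent; ε/D = 2.80×10^-4
Swamee-Jain: f = 0.01599

Re ≈ 6.14×10^5; turbulent; f ≈ 0.0160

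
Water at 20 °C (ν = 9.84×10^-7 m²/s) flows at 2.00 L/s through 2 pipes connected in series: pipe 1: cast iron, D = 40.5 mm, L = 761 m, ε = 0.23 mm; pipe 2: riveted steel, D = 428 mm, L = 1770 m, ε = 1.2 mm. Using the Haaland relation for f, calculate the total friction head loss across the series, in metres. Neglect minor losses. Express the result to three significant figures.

Pipe 1: V = 1.552 m/s, Re = 6.39×10^4, ε/D = 0.00568, f = 0.03285, h_1 = f(L/D)V²/2g = 75.83 m
Pipe 2: V = 0.01390 m/s, Re = 6050, ε/D = 0.00280, f = 0.03858, h_2 = f(L/D)V²/2g = 0.001572 m
Series → Q common, losses add: H = Σh = 75.83 m

H ≈ 75.8 m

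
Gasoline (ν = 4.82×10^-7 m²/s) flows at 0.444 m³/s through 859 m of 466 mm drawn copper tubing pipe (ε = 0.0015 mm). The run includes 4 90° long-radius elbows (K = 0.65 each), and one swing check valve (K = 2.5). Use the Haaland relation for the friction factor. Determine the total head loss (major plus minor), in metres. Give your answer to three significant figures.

V = 4Q/(πD²) = 2.603 m/s; V²/2g = 0.3454 m
Re = 2.52×10^6, ε/D = 3.22×10^-6 → f = 0.01008 (Haaland)
Major: h_f = f(L/D)·V²/2g = 0.01008·1843·0.3454 = 6.419 m
Minor: ΣK = 5.10; h_m = ΣK·V²/2g = 1.762 m
Total H_L = 6.419 + 1.762 = 8.180 m

H_L ≈ 8.18 m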